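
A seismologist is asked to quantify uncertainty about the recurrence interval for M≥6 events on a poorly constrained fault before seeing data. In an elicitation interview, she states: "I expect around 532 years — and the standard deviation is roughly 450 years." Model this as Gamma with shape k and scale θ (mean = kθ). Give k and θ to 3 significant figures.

k ≈ 1.4, θ ≈ 381

For Gamma(k, scale θ): mean = kθ, variance = kθ², so CV = 1/√k.
CV = SD/mean = 450/532 = 0.8459, hence k = 1/CV² = 1.4.
Then θ = mean/k = 532/1.4 = 381.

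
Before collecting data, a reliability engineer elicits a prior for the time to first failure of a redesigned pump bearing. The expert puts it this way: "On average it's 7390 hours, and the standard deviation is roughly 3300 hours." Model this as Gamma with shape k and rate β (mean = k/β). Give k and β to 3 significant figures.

For Gamma(k, rate β): mean = k/β, variance = k/β², so CV = 1/√k.
CV = SD/mean = 3300/7390 = 0.4465, hence k = 1/CV² = 5.01.
Then β = k/mean = 5.01/7390 = 0.000679.

k ≈ 5.01, β ≈ 0.000679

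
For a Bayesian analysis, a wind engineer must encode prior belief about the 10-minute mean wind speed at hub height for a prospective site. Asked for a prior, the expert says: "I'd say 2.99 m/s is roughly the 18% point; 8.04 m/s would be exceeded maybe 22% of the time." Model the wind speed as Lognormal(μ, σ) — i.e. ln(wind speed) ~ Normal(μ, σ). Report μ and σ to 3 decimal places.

μ ≈ 1.632, σ ≈ 0.586

If T ~ Lognormal(μ,σ) then ln T ~ Normal(μ,σ), so the p-quantile of ln T is μ + z_p·σ.
ln(2.99) = 1.095 and ln(8.04) = 2.084; z_{0.18} = -0.9154, z_{0.78} = 0.7722.
σ = (2.084 − 1.095)/(0.7722 − (-0.9154)) = 0.586.
μ = 1.095 − (-0.9154)·0.586 = 1.632.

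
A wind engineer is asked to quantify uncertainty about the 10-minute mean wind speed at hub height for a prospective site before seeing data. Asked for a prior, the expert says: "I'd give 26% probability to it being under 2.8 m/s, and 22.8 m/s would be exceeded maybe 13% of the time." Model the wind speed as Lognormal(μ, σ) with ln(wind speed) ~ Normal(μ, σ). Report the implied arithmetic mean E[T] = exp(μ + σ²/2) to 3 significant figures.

If T ~ Lognormal(μ,σ) then ln T ~ Normal(μ,σ), so the p-quantile of ln T is μ + z_p·σ.
ln(2.8) = 1.03 and ln(22.8) = 3.127; z_{0.26} = -0.6433, z_{0.87} = 1.126.
σ = (3.127 − 1.03)/(1.126 − (-0.6433)) = 1.185.
μ = 1.03 − (-0.6433)·1.185 = 1.792.
E[T] = exp(μ + σ²/2) = exp(1.792 + 0.7021) = 12.1 m/s.

E[T] ≈ 12.1 m/s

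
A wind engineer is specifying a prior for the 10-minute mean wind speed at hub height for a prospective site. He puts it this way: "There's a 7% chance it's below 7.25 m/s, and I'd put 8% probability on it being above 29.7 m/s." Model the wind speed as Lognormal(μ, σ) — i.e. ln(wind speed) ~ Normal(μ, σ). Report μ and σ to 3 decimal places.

If T ~ Lognormal(μ,σ) then ln T ~ Normal(μ,σ), so the p-quantile of ln T is μ + z_p·σ.
ln(7.25) = 1.981 and ln(29.7) = 3.391; z_{0.07} = -1.476, z_{0.92} = 1.405.
σ = (3.391 − 1.981)/(1.405 − (-1.476)) = 0.489.
μ = 1.981 − (-1.476)·0.489 = 2.703.

μ ≈ 2.703, σ ≈ 0.489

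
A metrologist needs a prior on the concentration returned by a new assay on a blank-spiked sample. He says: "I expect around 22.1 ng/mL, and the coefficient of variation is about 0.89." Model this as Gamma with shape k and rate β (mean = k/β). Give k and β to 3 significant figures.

k ≈ 1.26, β ≈ 0.0571

For Gamma(k, rate β): mean = k/β, variance = k/β², so CV = 1/√k.
CV = 0.89, hence k = 1/CV² = 1.26.
Then β = k/mean = 1.26/22.1 = 0.0571.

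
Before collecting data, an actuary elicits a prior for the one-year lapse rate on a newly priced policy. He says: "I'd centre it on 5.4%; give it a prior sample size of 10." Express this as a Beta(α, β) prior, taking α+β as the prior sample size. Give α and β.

α = 0.54, β = 9.46

Under the effective-sample-size interpretation, Beta(α, β) has prior mean α/(α+β) and prior sample size α+β.
So α+β = 10 and α/(α+β) = 0.054, giving α = 0.054·10 = 0.54 and β = 10 − 0.54 = 9.46.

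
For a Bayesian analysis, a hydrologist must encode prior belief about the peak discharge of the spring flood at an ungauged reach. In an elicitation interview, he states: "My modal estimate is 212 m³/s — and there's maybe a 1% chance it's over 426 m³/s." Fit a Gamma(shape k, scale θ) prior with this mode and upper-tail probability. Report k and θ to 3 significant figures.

Gamma(k,θ) with k>1 has mode (k−1)θ, so θ = 212/(k−1).
Need P(X < 426) = 0.99 with θ tied to k this way. Start at k = 2, θ = 212: P(X<426) ≈ 0.597.
Too low — raise k to concentrate. Iterating converges to k ≈ 11.1.
Then θ = 212/(11.1−1) ≈ 21.

k ≈ 11.1, θ ≈ 21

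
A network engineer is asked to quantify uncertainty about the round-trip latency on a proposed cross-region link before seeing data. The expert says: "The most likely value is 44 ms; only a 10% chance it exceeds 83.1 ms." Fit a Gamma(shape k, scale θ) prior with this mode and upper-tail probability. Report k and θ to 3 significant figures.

k ≈ 5.73, θ ≈ 9.31

Gamma(k,θ) with k>1 has mode (k−1)θ, so θ = 44/(k−1).
Need P(X < 83.1) = 0.9 with θ tied to k this way. Start at k = 2, θ = 44: P(X<83.1) ≈ 0.563.
Too low — raise k to concentrate. Iterating converges to k ≈ 5.73.
Then θ = 44/(5.73−1) ≈ 9.31.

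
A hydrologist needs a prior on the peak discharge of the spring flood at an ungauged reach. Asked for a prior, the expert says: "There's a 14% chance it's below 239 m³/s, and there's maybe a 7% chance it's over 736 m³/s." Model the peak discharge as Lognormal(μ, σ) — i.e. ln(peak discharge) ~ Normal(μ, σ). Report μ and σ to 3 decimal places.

If T ~ Lognormal(μ,σ) then ln T ~ Normal(μ,σ), so the p-quantile of ln T is μ + z_p·σ.
ln(239) = 5.476 and ln(736) = 6.601; z_{0.14} = -1.08, z_{0.93} = 1.476.
σ = (6.601 − 5.476)/(1.476 − (-1.08)) = 0.440.
μ = 5.476 − (-1.08)·0.440 = 5.952.

μ ≈ 5.952, σ ≈ 0.440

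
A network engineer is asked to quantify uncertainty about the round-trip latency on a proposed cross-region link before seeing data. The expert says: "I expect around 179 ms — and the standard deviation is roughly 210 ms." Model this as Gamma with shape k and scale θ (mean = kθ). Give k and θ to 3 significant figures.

For Gamma(k, scale θ): mean = kθ, variance = kθ², so CV = 1/√k.
CV = SD/mean = 210/179 = 1.173, hence k = 1/CV² = 0.727.
Then θ = mean/k = 179/0.727 = 246.

k ≈ 0.727, θ ≈ 246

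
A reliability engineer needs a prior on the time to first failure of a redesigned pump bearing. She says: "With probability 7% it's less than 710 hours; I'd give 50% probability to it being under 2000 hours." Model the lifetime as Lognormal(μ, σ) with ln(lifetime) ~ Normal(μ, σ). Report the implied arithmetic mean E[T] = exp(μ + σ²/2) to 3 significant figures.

E[T] ≈ 2560 hours

If T ~ Lognormal(μ,σ) then ln T ~ Normal(μ,σ), so the p-quantile of ln T is μ + z_p·σ.
ln(710) = 6.565 and ln(2000) = 7.601; z_{0.07} = -1.476, z_{0.5} = 0.
σ = (7.601 − 6.565)/(0 − (-1.476)) = 0.702.
μ = 6.565 − (-1.476)·0.702 = 7.601.
E[T] = exp(μ + σ²/2) = exp(7.601 + 0.2462) = 2560 hours.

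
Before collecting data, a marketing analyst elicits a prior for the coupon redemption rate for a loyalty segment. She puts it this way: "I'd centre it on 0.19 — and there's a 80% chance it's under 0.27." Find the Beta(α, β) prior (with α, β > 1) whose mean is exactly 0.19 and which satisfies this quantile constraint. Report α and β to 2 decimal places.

With mean 0.19 fixed, write α = 0.19s, β = 0.81s where s = α+β.
Need P(θ < 0.27) = 0.8 under Beta(0.19s, 0.81s). Normal approximation: (q−m)/√(m(1−m)/s) ≈ z_{0.8} = 0.842, so s ≈ 0.19·0.81·(0.842)²/(0.27−0.19)² = 17.0.
At s = 17.0: P(θ<0.27) ≈ 0.812. Adjusting to match 0.8 gives s ≈ 14.77.
So α = 0.19·14.77 ≈ 2.81, β = 0.81·14.77 ≈ 11.96.

α ≈ 2.81, β ≈ 11.96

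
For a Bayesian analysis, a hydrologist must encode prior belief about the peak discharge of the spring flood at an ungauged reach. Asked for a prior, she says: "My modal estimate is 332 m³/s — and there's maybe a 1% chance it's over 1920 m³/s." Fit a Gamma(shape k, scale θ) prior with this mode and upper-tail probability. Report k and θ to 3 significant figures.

Gamma(k,θ) with k>1 has mode (k−1)θ, so θ = 332/(k−1).
Need P(X < 1920) = 0.99 with θ tied to k this way. Start at k = 2, θ = 332: P(X<1920) ≈ 0.979.
Too low — raise k to concentrate. Iterating converges to k ≈ 2.22.
Then θ = 332/(2.22−1) ≈ 273.

k ≈ 2.22, θ ≈ 273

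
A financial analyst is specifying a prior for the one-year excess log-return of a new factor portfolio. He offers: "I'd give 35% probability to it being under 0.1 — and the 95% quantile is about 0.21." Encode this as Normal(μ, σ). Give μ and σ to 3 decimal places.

For Normal(μ,σ), the p-quantile is μ + z_p·σ. Here z_{0.35} = -0.3853, z_{0.95} = 1.645.
So 0.1 = μ − 0.3853σ and 0.21 = μ + 1.645σ.
Subtracting: σ = (0.21 − 0.1)/(1.645 − (-0.3853)) = 0.054.
Then μ = 0.1 − (-0.3853)·0.054 = 0.121.

μ = 0.121, σ = 0.054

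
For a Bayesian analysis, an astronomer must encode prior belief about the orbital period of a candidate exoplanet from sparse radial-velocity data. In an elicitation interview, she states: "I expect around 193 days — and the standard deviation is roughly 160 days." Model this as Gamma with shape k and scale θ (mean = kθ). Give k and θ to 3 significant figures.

k ≈ 1.46, θ ≈ 133

For Gamma(k, scale θ): mean = kθ, variance = kθ², so CV = 1/√k.
CV = SD/mean = 160/193 = 0.829, hence k = 1/CV² = 1.46.
Then θ = mean/k = 193/1.46 = 133.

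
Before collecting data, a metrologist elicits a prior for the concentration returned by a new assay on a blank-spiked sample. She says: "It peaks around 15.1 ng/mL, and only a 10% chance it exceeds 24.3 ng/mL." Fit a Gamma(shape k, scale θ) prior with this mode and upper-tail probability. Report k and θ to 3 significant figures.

Gamma(k,θ) with k>1 has mode (k−1)θ, so θ = 15.1/(k−1).
Need P(X < 24.3) = 0.9 with θ tied to k this way. Start at k = 2, θ = 15.1: P(X<24.3) ≈ 0.478.
Too low — raise k to concentrate. Iterating converges to k ≈ 9.31.
Then θ = 15.1/(9.31−1) ≈ 1.82.

k ≈ 9.31, θ ≈ 1.82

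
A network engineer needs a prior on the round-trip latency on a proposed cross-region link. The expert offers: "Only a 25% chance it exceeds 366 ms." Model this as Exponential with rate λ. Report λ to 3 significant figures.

λ ≈ 0.00379

P(T > 366.0) = e^(−λ·366.0) = 0.25, so λ = −ln(0.25)/366.0 = 0.00379.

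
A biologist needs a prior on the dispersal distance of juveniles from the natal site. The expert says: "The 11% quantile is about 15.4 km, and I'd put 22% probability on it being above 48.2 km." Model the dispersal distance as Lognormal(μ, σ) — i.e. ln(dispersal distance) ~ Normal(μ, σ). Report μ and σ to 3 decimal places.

If T ~ Lognormal(μ,σ) then ln T ~ Normal(μ,σ), so the p-quantile of ln T is μ + z_p·σ.
ln(15.4) = 2.734 and ln(48.2) = 3.875; z_{0.11} = -1.227, z_{0.78} = 0.7722.
σ = (3.875 − 2.734)/(0.7722 − (-1.227)) = 0.571.
μ = 2.734 − (-1.227)·0.571 = 3.435.

μ ≈ 3.435, σ ≈ 0.571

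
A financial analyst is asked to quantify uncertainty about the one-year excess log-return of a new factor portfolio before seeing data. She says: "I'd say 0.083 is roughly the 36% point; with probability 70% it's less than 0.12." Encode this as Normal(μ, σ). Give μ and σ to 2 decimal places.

μ = 0.10, σ = 0.04

For Normal(μ,σ), the p-quantile is μ + z_p·σ. Here z_{0.36} = -0.3585, z_{0.7} = 0.5244.
So 0.083 = μ − 0.3585σ and 0.12 = μ + 0.5244σ.
Subtracting: σ = (0.12 − 0.083)/(0.5244 − (-0.3585)) = 0.04.
Then μ = 0.083 − (-0.3585)·0.04 = 0.10.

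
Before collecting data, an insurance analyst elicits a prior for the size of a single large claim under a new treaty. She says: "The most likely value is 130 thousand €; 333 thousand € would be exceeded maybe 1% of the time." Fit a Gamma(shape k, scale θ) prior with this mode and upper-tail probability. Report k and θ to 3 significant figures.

k ≈ 6.28, θ ≈ 24.6

Gamma(k,θ) with k>1 has mode (k−1)θ, so θ = 130/(k−1).
Need P(X < 333) = 0.99 with θ tied to k this way. Start at k = 2, θ = 130: P(X<333) ≈ 0.725.
Too low — raise k to concentrate. Iterating converges to k ≈ 6.28.
Then θ = 130/(6.28−1) ≈ 24.6.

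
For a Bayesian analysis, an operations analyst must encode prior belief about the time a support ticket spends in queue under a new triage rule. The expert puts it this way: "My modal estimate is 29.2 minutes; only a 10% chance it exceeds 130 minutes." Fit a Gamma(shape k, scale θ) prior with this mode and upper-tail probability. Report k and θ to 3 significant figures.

k ≈ 1.81, θ ≈ 36.1

Gamma(k,θ) with k>1 has mode (k−1)θ, so θ = 29.2/(k−1).
Need P(X < 130) = 0.9 with θ tied to k this way. Start at k = 2, θ = 29.2: P(X<130) ≈ 0.936.
Too high — lower k to spread out. Iterating converges to k ≈ 1.81.
Then θ = 29.2/(1.81−1) ≈ 36.1.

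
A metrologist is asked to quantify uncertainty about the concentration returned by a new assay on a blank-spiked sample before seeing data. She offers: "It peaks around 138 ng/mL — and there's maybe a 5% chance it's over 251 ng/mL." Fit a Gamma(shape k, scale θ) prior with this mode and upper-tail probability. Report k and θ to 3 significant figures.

Gamma(k,θ) with k>1 has mode (k−1)θ, so θ = 138/(k−1).
Need P(X < 251) = 0.95 with θ tied to k this way. Start at k = 2, θ = 138: P(X<251) ≈ 0.543.
Too low — raise k to concentrate. Iterating converges to k ≈ 8.78.
Then θ = 138/(8.78−1) ≈ 17.7.

k ≈ 8.78, θ ≈ 17.7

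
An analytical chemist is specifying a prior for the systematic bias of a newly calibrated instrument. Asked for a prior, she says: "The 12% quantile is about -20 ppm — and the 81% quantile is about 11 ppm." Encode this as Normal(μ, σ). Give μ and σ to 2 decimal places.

μ = -2.26, σ = 15.10

For Normal(μ,σ), the p-quantile is μ + z_p·σ. Here z_{0.12} = -1.175, z_{0.81} = 0.8779.
So -20 = μ − 1.175σ and 11 = μ + 0.8779σ.
Subtracting: σ = (11 − -20)/(0.8779 − (-1.175)) = 15.10.
Then μ = -20 − (-1.175)·15.10 = -2.26.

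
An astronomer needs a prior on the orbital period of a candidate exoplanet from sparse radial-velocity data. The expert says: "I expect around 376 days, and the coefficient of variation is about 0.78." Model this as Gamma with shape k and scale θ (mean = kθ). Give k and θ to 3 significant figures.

For Gamma(k, scale θ): mean = kθ, variance = kθ², so CV = 1/√k.
CV = 0.78, hence k = 1/CV² = 1.64.
Then θ = mean/k = 376/1.64 = 229.

k ≈ 1.64, θ ≈ 229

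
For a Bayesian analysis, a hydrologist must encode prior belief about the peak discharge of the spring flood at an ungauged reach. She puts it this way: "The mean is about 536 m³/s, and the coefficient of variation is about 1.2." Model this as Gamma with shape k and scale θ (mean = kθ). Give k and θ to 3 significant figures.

For Gamma(k, scale θ): mean = kθ, variance = kθ², so CV = 1/√k.
CV = 1.2, hence k = 1/CV² = 0.694.
Then θ = mean/k = 536/0.694 = 772.

k ≈ 0.694, θ ≈ 772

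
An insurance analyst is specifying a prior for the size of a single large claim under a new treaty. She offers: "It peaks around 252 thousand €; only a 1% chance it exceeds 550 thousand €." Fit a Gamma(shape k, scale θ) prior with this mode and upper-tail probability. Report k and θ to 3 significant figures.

k ≈ 8.93, θ ≈ 31.8

Gamma(k,θ) with k>1 has mode (k−1)θ, so θ = 252/(k−1).
Need P(X < 550) = 0.99 with θ tied to k this way. Start at k = 2, θ = 252: P(X<550) ≈ 0.641.
Too low — raise k to concentrate. Iterating converges to k ≈ 8.93.
Then θ = 252/(8.93−1) ≈ 31.8.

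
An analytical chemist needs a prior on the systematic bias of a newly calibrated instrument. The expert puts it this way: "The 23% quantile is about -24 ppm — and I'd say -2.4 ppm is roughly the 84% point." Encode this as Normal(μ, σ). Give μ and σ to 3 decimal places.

μ = -14.793, σ = 12.462

The p-quantile of Normal(μ,σ) is μ + z_p·σ, with z_{0.23} = -0.7388 and z_{0.84} = 0.9945.
Eliminate σ: μ = (z₂·x₁ − z₁·x₂)/(z₂ − z₁) = (0.9945·-24 − (-0.7388)·-2.4)/1.733 = -14.793.
Then σ = (x₂ − x₁)/(z₂ − z₁) = (-2.4 − -24)/1.733 = 12.462.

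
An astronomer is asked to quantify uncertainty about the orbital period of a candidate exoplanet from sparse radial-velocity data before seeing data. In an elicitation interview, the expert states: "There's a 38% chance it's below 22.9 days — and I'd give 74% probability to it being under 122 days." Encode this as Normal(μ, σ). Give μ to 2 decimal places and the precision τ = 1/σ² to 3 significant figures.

μ = 54.81, τ = 9.17e-05

The p-quantile of Normal(μ,σ) is μ + z_p·σ, with z_{0.38} = -0.3055 and z_{0.74} = 0.6433.
Eliminate σ: μ = (z₂·x₁ − z₁·x₂)/(z₂ − z₁) = (0.6433·22.9 − (-0.3055)·122)/0.9488 = 54.81.
Then σ = (x₂ − x₁)/(z₂ − z₁) = (122 − 22.9)/0.9488 = 104.44.
Precision τ = 1/σ² = 1/104.4² = 9.17e-05.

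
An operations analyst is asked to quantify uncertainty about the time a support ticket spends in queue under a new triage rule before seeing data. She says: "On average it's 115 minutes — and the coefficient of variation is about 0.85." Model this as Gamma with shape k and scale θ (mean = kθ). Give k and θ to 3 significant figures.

For Gamma(k, scale θ): mean = kθ, variance = kθ², so CV = 1/√k.
CV = 0.85, hence k = 1/CV² = 1.38.
Then θ = mean/k = 115/1.38 = 83.1.

k ≈ 1.38, θ ≈ 83.1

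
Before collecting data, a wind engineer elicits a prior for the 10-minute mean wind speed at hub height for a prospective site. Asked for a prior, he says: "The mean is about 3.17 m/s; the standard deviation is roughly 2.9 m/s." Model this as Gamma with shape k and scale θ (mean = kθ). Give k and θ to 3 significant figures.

For Gamma(k, scale θ): mean = kθ, variance = kθ², so CV = 1/√k.
CV = SD/mean = 2.9/3.17 = 0.9148, hence k = 1/CV² = 1.19.
Then θ = mean/k = 3.17/1.19 = 2.65.

k ≈ 1.19, θ ≈ 2.65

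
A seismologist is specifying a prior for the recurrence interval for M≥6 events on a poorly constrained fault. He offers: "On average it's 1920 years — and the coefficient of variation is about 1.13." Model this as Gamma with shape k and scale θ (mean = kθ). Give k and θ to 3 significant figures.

k ≈ 0.783, θ ≈ 2450

For Gamma(k, scale θ): mean = kθ, variance = kθ², so CV = 1/√k.
CV = 1.13, hence k = 1/CV² = 0.783.
Then θ = mean/k = 1920/0.783 = 2450.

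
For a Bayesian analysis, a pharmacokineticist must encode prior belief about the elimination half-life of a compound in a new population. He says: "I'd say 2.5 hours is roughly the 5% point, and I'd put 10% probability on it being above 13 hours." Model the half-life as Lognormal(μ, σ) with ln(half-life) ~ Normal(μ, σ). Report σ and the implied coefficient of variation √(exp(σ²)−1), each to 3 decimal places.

σ ≈ 0.563, CV ≈ 0.611

If T ~ Lognormal(μ,σ) then ln T ~ Normal(μ,σ), so the p-quantile of ln T is μ + z_p·σ.
ln(2.5) = 0.9163 and ln(13) = 2.565; z_{0.05} = -1.645, z_{0.9} = 1.282.
σ = (2.565 − 0.9163)/(1.282 − (-1.645)) = 0.563.
μ = 0.9163 − (-1.645)·0.563 = 1.843.
CV = √(exp(σ²)−1) = √(exp(0.3174)−1) = 0.611.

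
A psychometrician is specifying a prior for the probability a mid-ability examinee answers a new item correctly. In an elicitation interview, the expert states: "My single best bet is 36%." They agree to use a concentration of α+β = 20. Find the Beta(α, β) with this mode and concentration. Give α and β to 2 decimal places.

α = 7.48, β = 12.52

For α,β > 1 the Beta mode is (α−1)/(α+β−2). With α+β = 20, the mode is (α−1)/18.
Set (α−1)/18 = 0.36 → α = 1 + 0.36·18 = 7.48.
β = 20 − α = 12.52.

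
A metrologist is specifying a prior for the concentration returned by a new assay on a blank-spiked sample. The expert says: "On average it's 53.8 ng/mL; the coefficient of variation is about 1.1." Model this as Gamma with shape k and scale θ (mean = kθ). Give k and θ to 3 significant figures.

For Gamma(k, scale θ): mean = kθ, variance = kθ², so CV = 1/√k.
CV = 1.1, hence k = 1/CV² = 0.826.
Then θ = mean/k = 53.8/0.826 = 65.1.

k ≈ 0.826, θ ≈ 65.1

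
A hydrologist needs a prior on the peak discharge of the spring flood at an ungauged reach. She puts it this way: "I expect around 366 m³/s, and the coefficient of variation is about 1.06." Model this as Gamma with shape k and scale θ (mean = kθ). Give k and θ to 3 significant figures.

For Gamma(k, scale θ): mean = kθ, variance = kθ², so CV = 1/√k.
CV = 1.06, hence k = 1/CV² = 0.89.
Then θ = mean/k = 366/0.89 = 411.

k ≈ 0.89, θ ≈ 411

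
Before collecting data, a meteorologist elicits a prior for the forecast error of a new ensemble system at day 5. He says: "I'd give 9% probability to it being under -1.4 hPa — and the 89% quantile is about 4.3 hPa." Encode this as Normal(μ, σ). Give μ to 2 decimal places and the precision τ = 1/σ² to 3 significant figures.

μ = 1.58, τ = 0.203

For Normal(μ,σ), the p-quantile is μ + z_p·σ. Here z_{0.09} = -1.341, z_{0.89} = 1.227.
So -1.4 = μ − 1.341σ and 4.3 = μ + 1.227σ.
Subtracting: σ = (4.3 − -1.4)/(1.227 − (-1.341)) = 2.22.
Then μ = -1.4 − (-1.341)·2.22 = 1.58.
Precision τ = 1/σ² = 1/2.22² = 0.203.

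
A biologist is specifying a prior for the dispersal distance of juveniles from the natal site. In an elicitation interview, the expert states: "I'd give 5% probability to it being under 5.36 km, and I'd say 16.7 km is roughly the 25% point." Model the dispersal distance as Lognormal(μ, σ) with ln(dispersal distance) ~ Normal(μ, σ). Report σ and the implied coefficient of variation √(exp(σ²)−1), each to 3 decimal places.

σ ≈ 1.171, CV ≈ 1.715

If T ~ Lognormal(μ,σ) then ln T ~ Normal(μ,σ), so the p-quantile of ln T is μ + z_p·σ.
ln(5.36) = 1.679 and ln(16.7) = 2.815; z_{0.05} = -1.645, z_{0.25} = -0.6745.
σ = (2.815 − 1.679)/(-0.6745 − (-1.645)) = 1.171.
μ = 1.679 − (-1.645)·1.171 = 3.605.
CV = √(exp(σ²)−1) = √(exp(1.3716)−1) = 1.715.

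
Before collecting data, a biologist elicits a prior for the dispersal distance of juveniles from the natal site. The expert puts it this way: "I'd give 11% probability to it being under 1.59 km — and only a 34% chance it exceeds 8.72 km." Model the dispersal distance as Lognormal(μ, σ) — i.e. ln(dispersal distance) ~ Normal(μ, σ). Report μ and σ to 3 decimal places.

If T ~ Lognormal(μ,σ) then ln T ~ Normal(μ,σ), so the p-quantile of ln T is μ + z_p·σ.
ln(1.59) = 0.4637 and ln(8.72) = 2.166; z_{0.11} = -1.227, z_{0.66} = 0.4125.
σ = (2.166 − 0.4637)/(0.4125 − (-1.227)) = 1.038.
μ = 0.4637 − (-1.227)·1.038 = 1.737.

μ ≈ 1.737, σ ≈ 1.038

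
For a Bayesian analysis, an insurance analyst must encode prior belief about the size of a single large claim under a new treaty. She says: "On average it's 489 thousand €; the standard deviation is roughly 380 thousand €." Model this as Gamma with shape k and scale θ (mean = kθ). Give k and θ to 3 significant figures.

For Gamma(k, scale θ): mean = kθ, variance = kθ², so CV = 1/√k.
CV = SD/mean = 380/489 = 0.7771, hence k = 1/CV² = 1.66.
Then θ = mean/k = 489/1.66 = 295.

k ≈ 1.66, θ ≈ 295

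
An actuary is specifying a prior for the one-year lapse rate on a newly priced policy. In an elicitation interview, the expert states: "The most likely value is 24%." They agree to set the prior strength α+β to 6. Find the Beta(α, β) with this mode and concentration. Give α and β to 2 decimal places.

For α,β > 1 the Beta mode is (α−1)/(α+β−2). With α+β = 6, the mode is (α−1)/4.
Set (α−1)/4 = 0.24 → α = 1 + 0.24·4 = 1.96.
β = 6 − α = 4.04.

α = 1.96, β = 4.04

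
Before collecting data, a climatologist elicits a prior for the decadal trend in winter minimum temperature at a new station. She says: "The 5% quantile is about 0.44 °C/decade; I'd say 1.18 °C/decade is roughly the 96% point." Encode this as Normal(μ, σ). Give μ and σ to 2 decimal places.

The p-quantile of Normal(μ,σ) is μ + z_p·σ, with z_{0.05} = -1.645 and z_{0.96} = 1.751.
Eliminate σ: μ = (z₂·x₁ − z₁·x₂)/(z₂ − z₁) = (1.751·0.44 − (-1.645)·1.18)/3.396 = 0.80.
Then σ = (x₂ − x₁)/(z₂ − z₁) = (1.18 − 0.44)/3.396 = 0.22.

μ = 0.80, σ = 0.22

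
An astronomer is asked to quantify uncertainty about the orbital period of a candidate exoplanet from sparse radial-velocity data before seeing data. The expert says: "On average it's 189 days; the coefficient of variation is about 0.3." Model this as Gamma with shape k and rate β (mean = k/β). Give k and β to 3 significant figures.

k ≈ 11.1, β ≈ 0.0588

For Gamma(k, rate β): mean = k/β, variance = k/β², so CV = 1/√k.
CV = 0.3, hence k = 1/CV² = 11.1.
Then β = k/mean = 11.1/189 = 0.0588.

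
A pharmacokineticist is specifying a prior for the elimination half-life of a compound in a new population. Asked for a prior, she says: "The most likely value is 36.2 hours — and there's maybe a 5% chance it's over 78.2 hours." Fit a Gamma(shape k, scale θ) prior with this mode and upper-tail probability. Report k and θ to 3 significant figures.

k ≈ 5.65, θ ≈ 7.79

Gamma(k,θ) with k>1 has mode (k−1)θ, so θ = 36.2/(k−1).
Need P(X < 78.2) = 0.95 with θ tied to k this way. Start at k = 2, θ = 36.2: P(X<78.2) ≈ 0.636.
Too low — raise k to concentrate. Iterating converges to k ≈ 5.65.
Then θ = 36.2/(5.65−1) ≈ 7.79.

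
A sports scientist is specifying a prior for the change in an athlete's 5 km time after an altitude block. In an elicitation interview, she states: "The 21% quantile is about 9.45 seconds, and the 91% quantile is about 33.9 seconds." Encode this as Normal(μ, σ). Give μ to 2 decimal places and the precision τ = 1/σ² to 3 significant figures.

μ = 18.63, τ = 0.00771

The p-quantile of Normal(μ,σ) is μ + z_p·σ, with z_{0.21} = -0.8064 and z_{0.91} = 1.341.
Eliminate σ: μ = (z₂·x₁ − z₁·x₂)/(z₂ − z₁) = (1.341·9.45 − (-0.8064)·33.9)/2.147 = 18.63.
Then σ = (x₂ − x₁)/(z₂ − z₁) = (33.9 − 9.45)/2.147 = 11.39.
Precision τ = 1/σ² = 1/11.39² = 0.00771.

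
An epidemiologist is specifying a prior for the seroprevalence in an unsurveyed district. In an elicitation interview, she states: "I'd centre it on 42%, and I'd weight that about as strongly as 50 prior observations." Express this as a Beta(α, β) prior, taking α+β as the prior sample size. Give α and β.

Under the effective-sample-size interpretation, Beta(α, β) has prior mean α/(α+β) and prior sample size α+β.
So α+β = 50 and α/(α+β) = 0.42, giving α = 0.42·50 = 21 and β = 50 − 21 = 29.

α = 21, β = 29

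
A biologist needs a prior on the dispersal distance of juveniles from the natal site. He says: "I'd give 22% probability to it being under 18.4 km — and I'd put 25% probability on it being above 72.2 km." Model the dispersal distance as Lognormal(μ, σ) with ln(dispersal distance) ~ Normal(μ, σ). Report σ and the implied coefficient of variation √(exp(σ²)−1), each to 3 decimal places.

If T ~ Lognormal(μ,σ) then ln T ~ Normal(μ,σ), so the p-quantile of ln T is μ + z_p·σ.
ln(18.4) = 2.912 and ln(72.2) = 4.279; z_{0.22} = -0.7722, z_{0.75} = 0.6745.
σ = (4.279 − 2.912)/(0.6745 − (-0.7722)) = 0.945.
μ = 2.912 − (-0.7722)·0.945 = 3.642.
CV = √(exp(σ²)−1) = √(exp(0.8930)−1) = 1.201.

σ ≈ 0.945, CV ≈ 1.201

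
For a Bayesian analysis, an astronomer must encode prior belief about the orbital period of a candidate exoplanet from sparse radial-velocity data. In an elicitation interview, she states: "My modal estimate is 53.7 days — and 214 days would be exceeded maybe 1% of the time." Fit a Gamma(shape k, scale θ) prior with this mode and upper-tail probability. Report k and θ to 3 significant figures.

Gamma(k,θ) with k>1 has mode (k−1)θ, so θ = 53.7/(k−1).
Need P(X < 214) = 0.99 with θ tied to k this way. Start at k = 2, θ = 53.7: P(X<214) ≈ 0.907.
Too low — raise k to concentrate. Iterating converges to k ≈ 3.19.
Then θ = 53.7/(3.19−1) ≈ 24.5.

k ≈ 3.19, θ ≈ 24.5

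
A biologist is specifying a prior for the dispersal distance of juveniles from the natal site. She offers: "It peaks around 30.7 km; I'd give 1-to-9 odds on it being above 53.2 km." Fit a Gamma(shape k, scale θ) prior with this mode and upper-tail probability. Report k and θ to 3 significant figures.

Gamma(k,θ) with k>1 has mode (k−1)θ, so θ = 30.7/(k−1).
Need P(X < 53.2) = 0.9 with θ tied to k this way. Start at k = 2, θ = 30.7: P(X<53.2) ≈ 0.517.
Too low — raise k to concentrate. Iterating converges to k ≈ 7.28.
Then θ = 30.7/(7.28−1) ≈ 4.89.

k ≈ 7.28, θ ≈ 4.89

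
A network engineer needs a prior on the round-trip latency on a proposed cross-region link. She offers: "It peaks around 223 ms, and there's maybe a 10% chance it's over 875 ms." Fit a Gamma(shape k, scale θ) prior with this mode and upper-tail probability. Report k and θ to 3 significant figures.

Gamma(k,θ) with k>1 has mode (k−1)θ, so θ = 223/(k−1).
Need P(X < 875) = 0.9 with θ tied to k this way. Start at k = 2, θ = 223: P(X<875) ≈ 0.903.
Too high — lower k to spread out. Iterating converges to k ≈ 1.99.
Then θ = 223/(1.99−1) ≈ 226.

k ≈ 1.99, θ ≈ 226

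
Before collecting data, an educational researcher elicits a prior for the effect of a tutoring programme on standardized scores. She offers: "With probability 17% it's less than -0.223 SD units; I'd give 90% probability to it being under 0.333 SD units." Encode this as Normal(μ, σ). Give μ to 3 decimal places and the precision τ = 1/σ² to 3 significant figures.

The p-quantile of Normal(μ,σ) is μ + z_p·σ, with z_{0.17} = -0.9542 and z_{0.9} = 1.282.
Eliminate σ: μ = (z₂·x₁ − z₁·x₂)/(z₂ − z₁) = (1.282·-0.223 − (-0.9542)·0.333)/2.236 = 0.014.
Then σ = (x₂ − x₁)/(z₂ − z₁) = (0.333 − -0.223)/2.236 = 0.249.
Precision τ = 1/σ² = 1/0.2487² = 16.2.

μ = 0.014, τ = 16.2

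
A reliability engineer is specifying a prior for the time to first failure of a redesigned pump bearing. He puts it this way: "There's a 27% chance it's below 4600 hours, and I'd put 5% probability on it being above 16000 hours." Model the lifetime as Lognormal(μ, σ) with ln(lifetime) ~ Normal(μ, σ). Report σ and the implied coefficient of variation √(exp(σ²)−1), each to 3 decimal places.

σ ≈ 0.552, CV ≈ 0.597

If T ~ Lognormal(μ,σ) then ln T ~ Normal(μ,σ), so the p-quantile of ln T is μ + z_p·σ.
ln(4600) = 8.434 and ln(16000) = 9.68; z_{0.27} = -0.6128, z_{0.95} = 1.645.
σ = (9.68 − 8.434)/(1.645 − (-0.6128)) = 0.552.
μ = 8.434 − (-0.6128)·0.552 = 8.772.
CV = √(exp(σ²)−1) = √(exp(0.3049)−1) = 0.597.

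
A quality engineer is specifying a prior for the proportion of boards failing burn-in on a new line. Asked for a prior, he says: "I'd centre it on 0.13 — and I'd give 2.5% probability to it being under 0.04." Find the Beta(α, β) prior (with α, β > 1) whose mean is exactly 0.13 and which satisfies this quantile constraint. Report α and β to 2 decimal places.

α ≈ 4.28, β ≈ 28.67

With mean 0.13 fixed, write α = 0.13s, β = 0.87s where s = α+β.
Need P(θ < 0.04) = 0.025 under Beta(0.13s, 0.87s). Normal approximation: (q−m)/√(m(1−m)/s) ≈ z_{0.025} = -1.96, so s ≈ 0.13·0.87·(-1.96)²/(0.04−0.13)² = 53.6.
At s = 53.6: P(θ<0.04) ≈ 0.005. Adjusting to match 0.025 gives s ≈ 32.96.
So α = 0.13·32.96 ≈ 4.28, β = 0.87·32.96 ≈ 28.67.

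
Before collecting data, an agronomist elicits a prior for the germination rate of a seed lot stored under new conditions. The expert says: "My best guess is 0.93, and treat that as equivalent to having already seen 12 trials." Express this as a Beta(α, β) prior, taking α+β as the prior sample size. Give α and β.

Under the effective-sample-size interpretation, Beta(α, β) has prior mean α/(α+β) and prior sample size α+β.
So α+β = 12 and α/(α+β) = 0.93, giving α = 0.93·12 = 11.16 and β = 12 − 11.16 = 0.84.

α = 11.16, β = 0.84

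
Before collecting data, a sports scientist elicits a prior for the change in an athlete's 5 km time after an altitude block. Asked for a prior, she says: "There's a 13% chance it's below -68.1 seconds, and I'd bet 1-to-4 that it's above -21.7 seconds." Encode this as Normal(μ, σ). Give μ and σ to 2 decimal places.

For Normal(μ,σ), the p-quantile is μ + z_p·σ. Here z_{0.13} = -1.126, z_{0.8} = 0.8416.
So -68.1 = μ − 1.126σ and -21.7 = μ + 0.8416σ.
Subtracting: σ = (-21.7 − -68.1)/(0.8416 − (-1.126)) = 23.58.
Then μ = -68.1 − (-1.126)·23.58 = -41.54.

μ = -41.54, σ = 23.58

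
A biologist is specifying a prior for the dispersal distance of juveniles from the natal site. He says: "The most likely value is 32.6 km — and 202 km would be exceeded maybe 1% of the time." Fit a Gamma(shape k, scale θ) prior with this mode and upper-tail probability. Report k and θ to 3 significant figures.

Gamma(k,θ) with k>1 has mode (k−1)θ, so θ = 32.6/(k−1).
Need P(X < 202) = 0.99 with θ tied to k this way. Start at k = 2, θ = 32.6: P(X<202) ≈ 0.985.
Too low — raise k to concentrate. Iterating converges to k ≈ 2.1.
Then θ = 32.6/(2.1−1) ≈ 29.6.

k ≈ 2.1, θ ≈ 29.6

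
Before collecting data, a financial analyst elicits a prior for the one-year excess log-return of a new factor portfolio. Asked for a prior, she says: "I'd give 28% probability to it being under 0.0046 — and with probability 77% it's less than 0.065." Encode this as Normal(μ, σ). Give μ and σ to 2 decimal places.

For Normal(μ,σ), the p-quantile is μ + z_p·σ. Here z_{0.28} = -0.5828, z_{0.77} = 0.7388.
So 0.0046 = μ − 0.5828σ and 0.065 = μ + 0.7388σ.
Subtracting: σ = (0.065 − 0.0046)/(0.7388 − (-0.5828)) = 0.05.
Then μ = 0.0046 − (-0.5828)·0.05 = 0.03.

μ = 0.03, σ = 0.05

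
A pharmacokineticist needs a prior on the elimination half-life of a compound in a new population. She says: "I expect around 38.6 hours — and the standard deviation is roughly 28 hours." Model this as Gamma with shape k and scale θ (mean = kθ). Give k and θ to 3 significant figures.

k ≈ 1.9, θ ≈ 20.3

For Gamma(k, scale θ): mean = kθ, variance = kθ², so CV = 1/√k.
CV = SD/mean = 28/38.6 = 0.7254, hence k = 1/CV² = 1.9.
Then θ = mean/k = 38.6/1.9 = 20.3.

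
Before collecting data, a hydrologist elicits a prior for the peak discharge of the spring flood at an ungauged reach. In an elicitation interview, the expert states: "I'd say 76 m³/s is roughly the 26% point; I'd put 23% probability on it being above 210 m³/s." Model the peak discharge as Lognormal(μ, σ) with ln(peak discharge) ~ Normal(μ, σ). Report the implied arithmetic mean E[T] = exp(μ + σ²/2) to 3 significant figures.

E[T] ≈ 160 m³/s

If T ~ Lognormal(μ,σ) then ln T ~ Normal(μ,σ), so the p-quantile of ln T is μ + z_p·σ.
ln(76) = 4.331 and ln(210) = 5.347; z_{0.26} = -0.6433, z_{0.77} = 0.7388.
σ = (5.347 − 4.331)/(0.7388 − (-0.6433)) = 0.735.
μ = 4.331 − (-0.6433)·0.735 = 4.804.
E[T] = exp(μ + σ²/2) = exp(4.804 + 0.2704) = 160 m³/s.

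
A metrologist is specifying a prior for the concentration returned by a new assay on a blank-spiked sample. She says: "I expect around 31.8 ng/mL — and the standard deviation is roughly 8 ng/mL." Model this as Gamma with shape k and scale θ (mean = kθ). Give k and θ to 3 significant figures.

For Gamma(k, scale θ): mean = kθ, variance = kθ², so CV = 1/√k.
CV = SD/mean = 8/31.8 = 0.2516, hence k = 1/CV² = 15.8.
Then θ = mean/k = 31.8/15.8 = 2.01.

k ≈ 15.8, θ ≈ 2.01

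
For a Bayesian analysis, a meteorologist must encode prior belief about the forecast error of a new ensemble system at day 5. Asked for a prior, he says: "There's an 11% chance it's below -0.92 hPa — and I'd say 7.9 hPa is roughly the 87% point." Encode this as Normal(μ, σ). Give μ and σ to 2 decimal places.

The p-quantile of Normal(μ,σ) is μ + z_p·σ, with z_{0.11} = -1.227 and z_{0.87} = 1.126.
Eliminate σ: μ = (z₂·x₁ − z₁·x₂)/(z₂ − z₁) = (1.126·-0.92 − (-1.227)·7.9)/2.353 = 3.68.
Then σ = (x₂ − x₁)/(z₂ − z₁) = (7.9 − -0.92)/2.353 = 3.75.

μ = 3.68, σ = 3.75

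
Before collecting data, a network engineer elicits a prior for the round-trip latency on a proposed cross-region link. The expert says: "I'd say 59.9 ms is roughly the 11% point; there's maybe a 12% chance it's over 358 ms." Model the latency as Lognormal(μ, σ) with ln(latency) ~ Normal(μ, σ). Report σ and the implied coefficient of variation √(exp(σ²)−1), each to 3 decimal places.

σ ≈ 0.744, CV ≈ 0.861

If T ~ Lognormal(μ,σ) then ln T ~ Normal(μ,σ), so the p-quantile of ln T is μ + z_p·σ.
ln(59.9) = 4.093 and ln(358) = 5.881; z_{0.11} = -1.227, z_{0.88} = 1.175.
σ = (5.881 − 4.093)/(1.175 − (-1.227)) = 0.744.
μ = 4.093 − (-1.227)·0.744 = 5.006.
CV = √(exp(σ²)−1) = √(exp(0.5542)−1) = 0.861.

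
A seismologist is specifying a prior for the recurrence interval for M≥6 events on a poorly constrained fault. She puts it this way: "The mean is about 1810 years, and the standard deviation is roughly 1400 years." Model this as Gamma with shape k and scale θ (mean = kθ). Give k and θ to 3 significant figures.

For Gamma(k, scale θ): mean = kθ, variance = kθ², so CV = 1/√k.
CV = SD/mean = 1400/1810 = 0.7735, hence k = 1/CV² = 1.67.
Then θ = mean/k = 1810/1.67 = 1080.

k ≈ 1.67, θ ≈ 1080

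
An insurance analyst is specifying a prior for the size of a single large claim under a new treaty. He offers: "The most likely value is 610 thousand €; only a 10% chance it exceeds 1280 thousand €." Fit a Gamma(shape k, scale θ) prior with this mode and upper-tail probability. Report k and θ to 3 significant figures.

k ≈ 4.5, θ ≈ 174

Gamma(k,θ) with k>1 has mode (k−1)θ, so θ = 610/(k−1).
Need P(X < 1280) = 0.9 with θ tied to k this way. Start at k = 2, θ = 610: P(X<1280) ≈ 0.620.
Too low — raise k to concentrate. Iterating converges to k ≈ 4.5.
Then θ = 610/(4.5−1) ≈ 174.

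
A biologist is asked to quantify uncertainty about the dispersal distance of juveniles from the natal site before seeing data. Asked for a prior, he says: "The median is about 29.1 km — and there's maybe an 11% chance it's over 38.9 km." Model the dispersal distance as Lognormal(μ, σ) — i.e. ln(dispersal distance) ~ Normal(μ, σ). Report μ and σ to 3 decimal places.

If T ~ Lognormal(μ,σ) then ln T ~ Normal(μ,σ), so the p-quantile of ln T is μ + z_p·σ.
ln(29.1) = 3.371 and ln(38.9) = 3.661; z_{0.5} = 0, z_{0.89} = 1.227.
σ = (3.661 − 3.371)/(1.227 − (0)) = 0.237.
μ = 3.371 − (0)·0.237 = 3.371.

μ ≈ 3.371, σ ≈ 0.237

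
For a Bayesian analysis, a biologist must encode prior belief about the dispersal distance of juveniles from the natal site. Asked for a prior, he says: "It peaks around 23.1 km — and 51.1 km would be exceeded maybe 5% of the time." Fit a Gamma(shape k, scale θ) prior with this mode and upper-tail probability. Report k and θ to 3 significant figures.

k ≈ 5.36, θ ≈ 5.3

Gamma(k,θ) with k>1 has mode (k−1)θ, so θ = 23.1/(k−1).
Need P(X < 51.1) = 0.95 with θ tied to k this way. Start at k = 2, θ = 23.1: P(X<51.1) ≈ 0.648.
Too low — raise k to concentrate. Iterating converges to k ≈ 5.36.
Then θ = 23.1/(5.36−1) ≈ 5.3.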